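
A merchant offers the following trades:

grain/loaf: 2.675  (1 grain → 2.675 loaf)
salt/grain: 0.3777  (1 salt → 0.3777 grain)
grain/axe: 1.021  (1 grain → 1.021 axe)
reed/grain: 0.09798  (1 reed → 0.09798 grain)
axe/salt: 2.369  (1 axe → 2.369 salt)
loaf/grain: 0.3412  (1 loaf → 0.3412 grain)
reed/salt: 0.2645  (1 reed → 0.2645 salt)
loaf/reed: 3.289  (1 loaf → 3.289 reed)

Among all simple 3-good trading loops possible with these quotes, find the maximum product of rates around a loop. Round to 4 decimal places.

0.9136

salt→grain→axe→salt: 0.3777 × 1.021 × 2.369 = 0.91356
reed→grain→loaf→reed: 0.09798 × 2.675 × 3.289 = 0.86204
Maximum is salt→grain→axe→salt at 0.9136; no arbitrage — every cycle loses value.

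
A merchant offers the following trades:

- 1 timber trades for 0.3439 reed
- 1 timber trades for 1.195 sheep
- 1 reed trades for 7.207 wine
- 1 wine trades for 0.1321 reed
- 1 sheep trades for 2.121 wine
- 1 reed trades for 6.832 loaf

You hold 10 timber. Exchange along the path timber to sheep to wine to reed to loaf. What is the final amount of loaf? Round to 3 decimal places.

10 timber × 1.195 = 11.95 sheep
11.95 sheep × 2.121 = 25.34595 wine
25.34595 wine × 0.1321 = 3.348199995 reed
3.348199995 reed × 6.832 = 22.87490236584 loaf

22.875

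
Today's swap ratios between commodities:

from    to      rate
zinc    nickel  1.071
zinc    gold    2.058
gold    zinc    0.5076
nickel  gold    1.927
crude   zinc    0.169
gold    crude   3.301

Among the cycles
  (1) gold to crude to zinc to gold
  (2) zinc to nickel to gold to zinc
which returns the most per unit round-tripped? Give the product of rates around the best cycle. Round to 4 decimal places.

(1) 3.301 × 0.169 × 2.058 = 1.14809
(2) 1.071 × 1.927 × 0.5076 = 1.04759
Highest is cycle (1) at 1.1481 (>1, arbitrage).

1.1481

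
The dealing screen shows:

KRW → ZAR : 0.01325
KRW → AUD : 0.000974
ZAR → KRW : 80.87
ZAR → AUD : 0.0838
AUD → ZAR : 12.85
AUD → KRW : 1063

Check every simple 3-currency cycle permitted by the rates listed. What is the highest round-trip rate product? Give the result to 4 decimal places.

1.1803

ZAR→AUD→KRW→ZAR: 0.0838 × 1063 × 0.01325 = 1.18030
ZAR→KRW→AUD→ZAR: 80.87 × 0.000974 × 12.85 = 1.01216
Maximum is ZAR→AUD→KRW→ZAR at 1.1803; arbitrage exists.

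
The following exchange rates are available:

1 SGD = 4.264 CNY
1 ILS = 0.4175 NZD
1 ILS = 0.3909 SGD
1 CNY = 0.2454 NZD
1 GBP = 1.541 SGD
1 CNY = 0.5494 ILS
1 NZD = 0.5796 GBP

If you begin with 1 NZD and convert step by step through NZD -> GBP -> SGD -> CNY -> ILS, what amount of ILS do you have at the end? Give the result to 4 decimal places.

1 NZD × 0.5796 = 0.5796 GBP
0.5796 GBP × 1.541 = 0.8931636 SGD
0.8931636 SGD × 4.264 = 3.8084495904 CNY
3.8084495904 CNY × 0.5494 = 2.09236220496576 ILS

2.0924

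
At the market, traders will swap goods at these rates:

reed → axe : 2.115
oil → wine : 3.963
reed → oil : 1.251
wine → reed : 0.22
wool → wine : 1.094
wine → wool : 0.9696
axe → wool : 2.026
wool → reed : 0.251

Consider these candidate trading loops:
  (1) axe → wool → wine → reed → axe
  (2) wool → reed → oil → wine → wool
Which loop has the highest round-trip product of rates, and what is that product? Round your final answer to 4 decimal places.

1.2066

(1) 2.026 × 1.094 × 0.22 × 2.115 = 1.03131
(2) 0.251 × 1.251 × 3.963 × 0.9696 = 1.20656
Highest is cycle (2) at 1.2066 (>1, arbitrage).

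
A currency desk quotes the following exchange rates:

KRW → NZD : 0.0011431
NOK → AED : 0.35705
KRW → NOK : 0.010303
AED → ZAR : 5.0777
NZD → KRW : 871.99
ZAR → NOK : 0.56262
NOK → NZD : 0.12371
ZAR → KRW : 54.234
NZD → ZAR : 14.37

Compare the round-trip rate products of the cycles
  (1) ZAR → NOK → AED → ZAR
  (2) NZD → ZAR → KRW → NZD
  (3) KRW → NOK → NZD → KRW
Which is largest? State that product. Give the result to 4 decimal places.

1.1114

(1) 0.56262 × 0.35705 × 5.0777 = 1.02003
(2) 14.37 × 54.234 × 0.0011431 = 0.89087
(3) 0.010303 × 0.12371 × 871.99 = 1.11142
Highest is cycle (3) at 1.1114 (>1, arbitrage).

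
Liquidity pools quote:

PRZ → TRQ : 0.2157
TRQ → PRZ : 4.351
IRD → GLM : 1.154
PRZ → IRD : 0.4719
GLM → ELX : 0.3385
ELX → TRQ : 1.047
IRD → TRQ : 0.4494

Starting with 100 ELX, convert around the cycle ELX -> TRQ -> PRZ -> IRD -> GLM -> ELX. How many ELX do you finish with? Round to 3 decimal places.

83.975

100 ELX × 1.047 = 104.7 TRQ
104.7 TRQ × 4.351 = 455.5497 PRZ
455.5497 PRZ × 0.4719 = 214.97390343 IRD
214.97390343 IRD × 1.154 = 248.07988455822 GLM
248.07988455822 GLM × 0.3385 = 83.97504092295747 ELX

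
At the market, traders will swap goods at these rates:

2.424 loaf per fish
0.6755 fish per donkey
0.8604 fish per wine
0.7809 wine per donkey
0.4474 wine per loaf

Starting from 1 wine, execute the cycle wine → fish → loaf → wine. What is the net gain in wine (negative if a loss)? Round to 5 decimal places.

-0.06690

1 wine × 0.8604 = 0.8604 fish
0.8604 fish × 2.424 = 2.0856096 loaf
2.0856096 loaf × 0.4474 = 0.93310173504 wine
Net change: 0.93310173504 − 1 = -0.06689826496 wine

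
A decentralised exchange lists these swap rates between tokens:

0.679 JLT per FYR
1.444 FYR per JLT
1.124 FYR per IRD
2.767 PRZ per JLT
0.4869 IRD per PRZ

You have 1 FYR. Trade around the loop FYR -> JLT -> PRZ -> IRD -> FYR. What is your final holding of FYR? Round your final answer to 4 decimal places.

1 FYR × 0.679 = 0.679 JLT
0.679 JLT × 2.767 = 1.878793 PRZ
1.878793 PRZ × 0.4869 = 0.9147843117 IRD
0.9147843117 IRD × 1.124 = 1.0282175663508 FYR

1.0282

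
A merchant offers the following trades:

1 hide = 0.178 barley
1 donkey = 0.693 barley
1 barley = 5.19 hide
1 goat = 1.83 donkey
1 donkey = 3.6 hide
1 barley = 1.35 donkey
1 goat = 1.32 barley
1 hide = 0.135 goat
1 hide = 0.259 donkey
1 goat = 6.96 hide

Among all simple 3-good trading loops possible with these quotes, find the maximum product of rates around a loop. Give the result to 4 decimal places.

hide→donkey→barley→hide: 0.259 × 0.693 × 5.19 = 0.93154
hide→goat→barley→hide: 0.135 × 1.32 × 5.19 = 0.92486
hide→goat→donkey→hide: 0.135 × 1.83 × 3.6 = 0.88938
hide→barley→donkey→hide: 0.178 × 1.35 × 3.6 = 0.86508
Maximum is hide→donkey→barley→hide at 0.9315; no arbitrage — every cycle loses value.

0.9315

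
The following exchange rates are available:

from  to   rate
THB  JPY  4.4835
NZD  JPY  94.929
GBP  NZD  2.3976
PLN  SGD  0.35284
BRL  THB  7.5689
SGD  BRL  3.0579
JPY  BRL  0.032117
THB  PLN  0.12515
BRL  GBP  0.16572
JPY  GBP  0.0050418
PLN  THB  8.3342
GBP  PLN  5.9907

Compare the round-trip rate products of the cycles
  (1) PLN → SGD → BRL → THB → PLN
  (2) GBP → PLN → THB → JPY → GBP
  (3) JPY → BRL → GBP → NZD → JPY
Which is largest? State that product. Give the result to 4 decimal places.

(1) 0.35284 × 3.0579 × 7.5689 × 0.12515 = 1.02203
(2) 5.9907 × 8.3342 × 4.4835 × 0.0050418 = 1.12861
(3) 0.032117 × 0.16572 × 2.3976 × 94.929 = 1.21139
Highest is cycle (3) at 1.2114 (>1, arbitrage).

1.2114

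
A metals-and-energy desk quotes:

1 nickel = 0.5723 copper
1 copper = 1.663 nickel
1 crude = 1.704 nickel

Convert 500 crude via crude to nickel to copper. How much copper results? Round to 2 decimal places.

500 crude × 1.704 = 852 nickel
852 nickel × 0.5723 = 487.5996 copper

487.60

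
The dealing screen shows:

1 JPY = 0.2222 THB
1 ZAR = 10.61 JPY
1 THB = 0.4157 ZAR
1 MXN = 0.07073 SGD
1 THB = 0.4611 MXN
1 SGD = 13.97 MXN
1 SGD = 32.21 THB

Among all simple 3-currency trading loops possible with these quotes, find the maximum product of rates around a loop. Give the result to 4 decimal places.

1.0505

SGD→THB→MXN→SGD: 32.21 × 0.4611 × 0.07073 = 1.05048
ZAR→JPY→THB→ZAR: 10.61 × 0.2222 × 0.4157 = 0.98003
Maximum is SGD→THB→MXN→SGD at 1.0505; arbitrage exists.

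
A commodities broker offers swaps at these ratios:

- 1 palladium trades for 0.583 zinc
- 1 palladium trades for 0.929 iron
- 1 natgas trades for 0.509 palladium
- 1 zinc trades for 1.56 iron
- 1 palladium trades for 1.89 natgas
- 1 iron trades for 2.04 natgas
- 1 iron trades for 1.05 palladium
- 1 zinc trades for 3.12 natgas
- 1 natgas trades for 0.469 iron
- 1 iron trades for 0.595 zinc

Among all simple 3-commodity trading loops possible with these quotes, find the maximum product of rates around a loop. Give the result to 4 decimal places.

natgas→palladium→iron→natgas: 0.509 × 0.929 × 2.04 = 0.96464
palladium→zinc→iron→palladium: 0.583 × 1.56 × 1.05 = 0.95495
natgas→iron→palladium→natgas: 0.469 × 1.05 × 1.89 = 0.93073
natgas→palladium→zinc→natgas: 0.509 × 0.583 × 3.12 = 0.92585
natgas→iron→zinc→natgas: 0.469 × 0.595 × 3.12 = 0.87065
Maximum is natgas→palladium→iron→natgas at 0.9646; no arbitrage — every cycle loses value.

0.9646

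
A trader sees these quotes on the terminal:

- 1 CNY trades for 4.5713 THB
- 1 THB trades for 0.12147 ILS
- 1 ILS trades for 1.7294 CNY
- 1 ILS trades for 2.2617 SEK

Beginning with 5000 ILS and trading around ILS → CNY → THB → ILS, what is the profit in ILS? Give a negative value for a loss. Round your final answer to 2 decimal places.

5000 ILS × 1.7294 = 8647 CNY
8647 CNY × 4.5713 = 39528.0311 THB
39528.0311 THB × 0.12147 = 4801.469937717 ILS
Net change: 4801.469937717 − 5000 = -198.530062283 ILS

-198.53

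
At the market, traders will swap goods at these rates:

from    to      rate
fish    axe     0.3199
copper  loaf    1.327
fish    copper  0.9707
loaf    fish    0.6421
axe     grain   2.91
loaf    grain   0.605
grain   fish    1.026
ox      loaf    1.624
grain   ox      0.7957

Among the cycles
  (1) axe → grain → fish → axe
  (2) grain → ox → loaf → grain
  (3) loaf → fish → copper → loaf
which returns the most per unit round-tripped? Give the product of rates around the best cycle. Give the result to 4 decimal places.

0.9551

(1) 2.91 × 1.026 × 0.3199 = 0.95511
(2) 0.7957 × 1.624 × 0.605 = 0.78179
(3) 0.6421 × 0.9707 × 1.327 = 0.82710
Highest is cycle (1) at 0.9551 (≤1, no arbitrage).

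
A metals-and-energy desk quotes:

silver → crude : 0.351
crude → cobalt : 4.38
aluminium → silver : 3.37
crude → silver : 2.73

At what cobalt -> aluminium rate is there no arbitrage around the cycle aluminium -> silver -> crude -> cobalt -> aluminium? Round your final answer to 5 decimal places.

0.19301

Known legs of the cycle: 3.37 × 0.351 × 4.38 = 5.1809706
For no arbitrage the full-cycle product must be 1, so the missing rate is 1 / 5.1809706 ≈ 0.1930140.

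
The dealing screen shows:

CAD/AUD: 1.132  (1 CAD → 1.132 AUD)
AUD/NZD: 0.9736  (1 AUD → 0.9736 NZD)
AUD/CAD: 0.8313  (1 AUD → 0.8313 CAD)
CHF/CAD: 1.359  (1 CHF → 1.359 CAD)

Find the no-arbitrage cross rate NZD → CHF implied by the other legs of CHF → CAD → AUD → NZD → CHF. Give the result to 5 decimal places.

Known legs of the cycle: 1.359 × 1.132 × 0.9736 = 1.4977745568
For no arbitrage the full-cycle product must be 1, so the missing rate is 1 / 1.4977745568 ≈ 0.6676572.

0.66766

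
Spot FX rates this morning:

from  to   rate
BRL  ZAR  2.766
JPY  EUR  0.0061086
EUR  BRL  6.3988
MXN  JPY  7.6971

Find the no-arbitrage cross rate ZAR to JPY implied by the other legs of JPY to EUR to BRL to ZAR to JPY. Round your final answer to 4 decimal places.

9.2493

Known legs of the cycle: 0.0061086 × 6.3988 × 2.766 = 0.10811660497488
For no arbitrage the full-cycle product must be 1, so the missing rate is 1 / 0.10811660497488 ≈ 9.249273.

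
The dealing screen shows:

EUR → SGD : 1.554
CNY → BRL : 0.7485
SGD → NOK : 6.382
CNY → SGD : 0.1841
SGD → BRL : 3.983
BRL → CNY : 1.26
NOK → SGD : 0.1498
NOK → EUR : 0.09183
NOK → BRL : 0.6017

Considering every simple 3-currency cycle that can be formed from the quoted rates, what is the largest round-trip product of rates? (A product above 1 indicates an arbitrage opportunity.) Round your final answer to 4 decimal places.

0.9239

CNY→SGD→BRL→CNY: 0.1841 × 3.983 × 1.26 = 0.92392
EUR→SGD→NOK→EUR: 1.554 × 6.382 × 0.09183 = 0.91074
Maximum is CNY→SGD→BRL→CNY at 0.9239; no arbitrage — every cycle loses value.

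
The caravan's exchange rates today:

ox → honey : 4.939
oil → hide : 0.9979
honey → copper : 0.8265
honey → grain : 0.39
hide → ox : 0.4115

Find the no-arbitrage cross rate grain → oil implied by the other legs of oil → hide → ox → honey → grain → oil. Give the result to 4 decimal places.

1.2643

Known legs of the cycle: 0.9979 × 0.4115 × 4.939 × 0.39 = 0.7909708806285
For no arbitrage the full-cycle product must be 1, so the missing rate is 1 / 0.7909708806285 ≈ 1.264269.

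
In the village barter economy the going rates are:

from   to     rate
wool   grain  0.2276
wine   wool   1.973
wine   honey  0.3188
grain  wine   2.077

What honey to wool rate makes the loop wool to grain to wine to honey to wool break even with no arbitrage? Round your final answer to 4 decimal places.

Known legs of the cycle: 0.2276 × 2.077 × 0.3188 = 0.15070479376
For no arbitrage the full-cycle product must be 1, so the missing rate is 1 / 0.15070479376 ≈ 6.635489.

6.6355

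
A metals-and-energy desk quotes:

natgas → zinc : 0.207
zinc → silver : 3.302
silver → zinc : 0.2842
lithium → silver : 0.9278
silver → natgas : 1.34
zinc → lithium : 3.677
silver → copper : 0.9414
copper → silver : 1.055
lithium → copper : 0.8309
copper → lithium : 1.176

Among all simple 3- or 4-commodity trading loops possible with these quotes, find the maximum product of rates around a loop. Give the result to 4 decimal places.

1.0272

silver→copper→lithium→silver: 0.9414 × 1.176 × 0.9278 = 1.02715
silver→zinc→lithium→silver: 0.2842 × 3.677 × 0.9278 = 0.96955
silver→natgas→zinc→lithium→silver: 1.34 × 0.207 × 3.677 × 0.9278 = 0.94629
silver→zinc→lithium→copper→silver: 0.2842 × 3.677 × 0.8309 × 1.055 = 0.91605
silver→natgas→zinc→silver: 1.34 × 0.207 × 3.302 = 0.91591
Maximum is silver→copper→lithium→silver at 1.0272; arbitrage exists.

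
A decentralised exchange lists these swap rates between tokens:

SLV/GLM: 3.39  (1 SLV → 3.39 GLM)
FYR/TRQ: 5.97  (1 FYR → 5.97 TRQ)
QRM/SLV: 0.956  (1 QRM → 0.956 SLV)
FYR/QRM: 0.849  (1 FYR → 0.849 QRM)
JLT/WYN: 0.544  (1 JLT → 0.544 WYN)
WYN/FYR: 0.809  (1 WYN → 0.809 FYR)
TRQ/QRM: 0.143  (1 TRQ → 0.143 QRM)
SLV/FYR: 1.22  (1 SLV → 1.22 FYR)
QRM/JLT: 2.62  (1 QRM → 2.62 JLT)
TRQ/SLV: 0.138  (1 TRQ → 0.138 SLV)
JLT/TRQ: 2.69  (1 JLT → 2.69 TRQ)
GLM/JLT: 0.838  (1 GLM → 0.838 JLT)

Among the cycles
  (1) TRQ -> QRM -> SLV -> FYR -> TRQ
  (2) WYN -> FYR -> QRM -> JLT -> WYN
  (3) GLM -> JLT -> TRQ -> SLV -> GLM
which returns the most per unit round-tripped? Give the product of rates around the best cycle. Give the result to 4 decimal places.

(1) 0.143 × 0.956 × 1.22 × 5.97 = 0.99570
(2) 0.809 × 0.849 × 2.62 × 0.544 = 0.97894
(3) 0.838 × 2.69 × 0.138 × 3.39 = 1.05457
Highest is cycle (3) at 1.0546 (>1, arbitrage).

1.0546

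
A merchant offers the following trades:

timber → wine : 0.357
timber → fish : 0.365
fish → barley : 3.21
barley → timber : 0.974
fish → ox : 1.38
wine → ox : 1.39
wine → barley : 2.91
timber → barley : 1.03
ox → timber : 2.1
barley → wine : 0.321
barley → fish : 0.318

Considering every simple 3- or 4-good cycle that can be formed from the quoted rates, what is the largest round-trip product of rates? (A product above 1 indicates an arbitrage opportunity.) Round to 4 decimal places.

1.1412

fish→barley→timber→fish: 3.21 × 0.974 × 0.365 = 1.14119
ox→timber→fish→ox: 2.1 × 0.365 × 1.38 = 1.05777
wine→ox→timber→wine: 1.39 × 2.1 × 0.357 = 1.04208
wine→barley→timber→wine: 2.91 × 0.974 × 0.357 = 1.01186
wine→ox→timber→barley→wine: 1.39 × 2.1 × 1.03 × 0.321 = 0.96511
ox→timber→barley→fish→ox: 2.1 × 1.03 × 0.318 × 1.38 = 0.94921
Maximum is fish→barley→timber→fish at 1.1412; arbitrage exists.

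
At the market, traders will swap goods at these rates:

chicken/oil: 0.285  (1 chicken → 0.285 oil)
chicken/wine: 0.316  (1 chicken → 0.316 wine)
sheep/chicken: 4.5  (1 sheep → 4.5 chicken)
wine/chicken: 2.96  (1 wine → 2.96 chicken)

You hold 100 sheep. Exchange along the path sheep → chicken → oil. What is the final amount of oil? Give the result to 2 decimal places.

100 sheep × 4.5 = 450 chicken
450 chicken × 0.285 = 128.25 oil

128.25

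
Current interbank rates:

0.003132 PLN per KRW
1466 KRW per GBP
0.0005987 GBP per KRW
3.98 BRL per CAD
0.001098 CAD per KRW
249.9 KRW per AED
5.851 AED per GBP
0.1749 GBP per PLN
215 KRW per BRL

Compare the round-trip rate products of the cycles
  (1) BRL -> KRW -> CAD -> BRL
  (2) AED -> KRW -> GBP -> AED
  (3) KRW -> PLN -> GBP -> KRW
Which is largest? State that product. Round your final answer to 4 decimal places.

(1) 215 × 0.001098 × 3.98 = 0.93956
(2) 249.9 × 0.0005987 × 5.851 = 0.87540
(3) 0.003132 × 0.1749 × 1466 = 0.80306
Highest is cycle (1) at 0.9396 (≤1, no arbitrage).

0.9396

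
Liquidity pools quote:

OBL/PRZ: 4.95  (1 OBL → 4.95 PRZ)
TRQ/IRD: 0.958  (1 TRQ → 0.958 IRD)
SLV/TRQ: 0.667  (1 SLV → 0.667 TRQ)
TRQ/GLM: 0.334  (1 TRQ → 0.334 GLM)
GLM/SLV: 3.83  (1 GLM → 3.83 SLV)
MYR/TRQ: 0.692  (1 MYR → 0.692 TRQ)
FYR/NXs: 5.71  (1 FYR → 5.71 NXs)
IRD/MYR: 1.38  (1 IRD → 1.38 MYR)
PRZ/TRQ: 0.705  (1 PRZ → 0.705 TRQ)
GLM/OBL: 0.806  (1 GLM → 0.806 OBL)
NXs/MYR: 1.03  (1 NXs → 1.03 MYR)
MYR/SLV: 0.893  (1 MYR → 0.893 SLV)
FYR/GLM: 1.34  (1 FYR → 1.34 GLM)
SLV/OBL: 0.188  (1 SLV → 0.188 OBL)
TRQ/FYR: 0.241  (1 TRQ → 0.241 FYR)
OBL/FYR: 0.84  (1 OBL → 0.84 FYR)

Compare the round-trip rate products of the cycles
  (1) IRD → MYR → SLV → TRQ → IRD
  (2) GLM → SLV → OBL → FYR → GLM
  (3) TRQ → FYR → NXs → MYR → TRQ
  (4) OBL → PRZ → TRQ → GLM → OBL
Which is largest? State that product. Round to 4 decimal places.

0.9808

(1) 1.38 × 0.893 × 0.667 × 0.958 = 0.78745
(2) 3.83 × 0.188 × 0.84 × 1.34 = 0.81048
(3) 0.241 × 5.71 × 1.03 × 0.692 = 0.98084
(4) 4.95 × 0.705 × 0.334 × 0.806 = 0.93945
Highest is cycle (3) at 0.9808 (≤1, no arbitrage).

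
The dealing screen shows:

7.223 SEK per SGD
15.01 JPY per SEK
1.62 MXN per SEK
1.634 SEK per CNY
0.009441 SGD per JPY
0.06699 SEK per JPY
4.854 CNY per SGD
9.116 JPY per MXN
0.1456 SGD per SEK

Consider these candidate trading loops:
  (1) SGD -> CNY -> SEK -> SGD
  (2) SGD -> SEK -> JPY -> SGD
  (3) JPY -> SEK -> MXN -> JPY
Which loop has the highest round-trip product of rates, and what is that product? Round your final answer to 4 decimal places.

1.1548

(1) 4.854 × 1.634 × 0.1456 = 1.15482
(2) 7.223 × 15.01 × 0.009441 = 1.02357
(3) 0.06699 × 1.62 × 9.116 = 0.98930
Highest is cycle (1) at 1.1548 (>1, arbitrage).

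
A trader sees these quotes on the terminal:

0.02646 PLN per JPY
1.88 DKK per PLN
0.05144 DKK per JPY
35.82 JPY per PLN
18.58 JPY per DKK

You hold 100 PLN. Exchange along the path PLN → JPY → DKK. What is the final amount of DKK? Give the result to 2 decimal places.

100 PLN × 35.82 = 3582 JPY
3582 JPY × 0.05144 = 184.25808 DKK

184.26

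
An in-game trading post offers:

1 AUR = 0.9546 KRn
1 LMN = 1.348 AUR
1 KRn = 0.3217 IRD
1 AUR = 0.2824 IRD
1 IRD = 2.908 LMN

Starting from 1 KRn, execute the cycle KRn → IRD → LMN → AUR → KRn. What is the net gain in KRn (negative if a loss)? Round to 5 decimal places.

0.20381

1 KRn × 0.3217 = 0.3217 IRD
0.3217 IRD × 2.908 = 0.9355036 LMN
0.9355036 LMN × 1.348 = 1.2610588528 AUR
1.2610588528 AUR × 0.9546 = 1.20380678088288 KRn
Net change: 1.20380678088288 − 1 = 0.20380678088288 KRn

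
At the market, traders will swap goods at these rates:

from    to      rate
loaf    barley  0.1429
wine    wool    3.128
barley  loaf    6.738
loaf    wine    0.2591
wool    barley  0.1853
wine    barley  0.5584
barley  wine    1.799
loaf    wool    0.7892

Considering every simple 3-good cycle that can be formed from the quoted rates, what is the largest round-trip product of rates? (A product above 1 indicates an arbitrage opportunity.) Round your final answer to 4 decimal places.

1.0427

wine→wool→barley→wine: 3.128 × 0.1853 × 1.799 = 1.04273
loaf→wool→barley→loaf: 0.7892 × 0.1853 × 6.738 = 0.98536
loaf→wine→barley→loaf: 0.2591 × 0.5584 × 6.738 = 0.97486
Maximum is wine→wool→barley→wine at 1.0427; arbitrage exists.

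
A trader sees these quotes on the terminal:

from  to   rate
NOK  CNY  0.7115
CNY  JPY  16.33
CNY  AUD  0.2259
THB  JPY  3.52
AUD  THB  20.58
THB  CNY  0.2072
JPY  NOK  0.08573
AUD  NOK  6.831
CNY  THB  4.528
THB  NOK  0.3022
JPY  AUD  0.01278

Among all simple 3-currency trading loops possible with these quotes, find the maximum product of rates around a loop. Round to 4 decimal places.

CNY→AUD→NOK→CNY: 0.2259 × 6.831 × 0.7115 = 1.09793
CNY→JPY→NOK→CNY: 16.33 × 0.08573 × 0.7115 = 0.99608
CNY→THB→NOK→CNY: 4.528 × 0.3022 × 0.7115 = 0.97359
CNY→AUD→THB→CNY: 0.2259 × 20.58 × 0.2072 = 0.96328
THB→JPY→AUD→THB: 3.52 × 0.01278 × 20.58 = 0.92580
Maximum is CNY→AUD→NOK→CNY at 1.0979; arbitrage exists.

1.0979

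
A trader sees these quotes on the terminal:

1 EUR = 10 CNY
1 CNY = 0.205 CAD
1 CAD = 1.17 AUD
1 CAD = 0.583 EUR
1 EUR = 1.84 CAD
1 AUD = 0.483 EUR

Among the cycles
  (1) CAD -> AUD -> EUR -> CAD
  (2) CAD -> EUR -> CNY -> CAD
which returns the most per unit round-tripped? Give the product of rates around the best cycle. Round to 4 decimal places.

(1) 1.17 × 0.483 × 1.84 = 1.03980
(2) 0.583 × 10 × 0.205 = 1.19515
Highest is cycle (2) at 1.1952 (>1, arbitrage).

1.1952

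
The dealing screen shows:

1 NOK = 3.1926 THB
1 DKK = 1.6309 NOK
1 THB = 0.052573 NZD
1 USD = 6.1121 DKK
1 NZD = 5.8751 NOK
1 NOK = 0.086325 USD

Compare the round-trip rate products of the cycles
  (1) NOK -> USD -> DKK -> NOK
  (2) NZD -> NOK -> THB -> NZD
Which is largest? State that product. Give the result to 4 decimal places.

0.9861

(1) 0.086325 × 6.1121 × 1.6309 = 0.86051
(2) 5.8751 × 3.1926 × 0.052573 = 0.98610
Highest is cycle (2) at 0.9861 (≤1, no arbitrage).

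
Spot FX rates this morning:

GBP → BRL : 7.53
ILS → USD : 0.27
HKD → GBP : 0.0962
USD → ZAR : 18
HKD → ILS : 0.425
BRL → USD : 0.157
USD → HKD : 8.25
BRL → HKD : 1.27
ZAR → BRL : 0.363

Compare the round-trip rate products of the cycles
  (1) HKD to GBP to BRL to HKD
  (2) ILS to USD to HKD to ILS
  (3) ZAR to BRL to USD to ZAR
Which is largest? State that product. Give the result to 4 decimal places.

(1) 0.0962 × 7.53 × 1.27 = 0.91997
(2) 0.27 × 8.25 × 0.425 = 0.94669
(3) 0.363 × 0.157 × 18 = 1.02584
Highest is cycle (3) at 1.0258 (>1, arbitrage).

1.0258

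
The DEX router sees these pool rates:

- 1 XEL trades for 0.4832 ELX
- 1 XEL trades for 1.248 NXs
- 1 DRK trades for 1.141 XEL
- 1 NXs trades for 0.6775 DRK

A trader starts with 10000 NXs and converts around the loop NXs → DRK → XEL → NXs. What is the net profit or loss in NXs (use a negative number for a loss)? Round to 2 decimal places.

-352.62

10000 NXs × 0.6775 = 6775 DRK
6775 DRK × 1.141 = 7730.275 XEL
7730.275 XEL × 1.248 = 9647.3832 NXs
Net change: 9647.3832 − 10000 = -352.6168 NXs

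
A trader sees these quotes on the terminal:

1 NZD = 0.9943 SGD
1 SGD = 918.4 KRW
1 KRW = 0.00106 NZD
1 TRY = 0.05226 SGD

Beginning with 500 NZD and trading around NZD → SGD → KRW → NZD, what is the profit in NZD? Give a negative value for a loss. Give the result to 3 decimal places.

500 NZD × 0.9943 = 497.15 SGD
497.15 SGD × 918.4 = 456582.56 KRW
456582.56 KRW × 0.00106 = 483.9775136 NZD
Net change: 483.9775136 − 500 = -16.0224864 NZD

-16.022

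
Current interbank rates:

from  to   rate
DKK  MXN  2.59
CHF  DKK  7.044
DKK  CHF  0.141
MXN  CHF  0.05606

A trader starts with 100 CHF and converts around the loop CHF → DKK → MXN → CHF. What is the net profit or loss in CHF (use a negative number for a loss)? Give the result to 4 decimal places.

2.2756

100 CHF × 7.044 = 704.4 DKK
704.4 DKK × 2.59 = 1824.396 MXN
1824.396 MXN × 0.05606 = 102.27563976 CHF
Net change: 102.27563976 − 100 = 2.27563976 CHF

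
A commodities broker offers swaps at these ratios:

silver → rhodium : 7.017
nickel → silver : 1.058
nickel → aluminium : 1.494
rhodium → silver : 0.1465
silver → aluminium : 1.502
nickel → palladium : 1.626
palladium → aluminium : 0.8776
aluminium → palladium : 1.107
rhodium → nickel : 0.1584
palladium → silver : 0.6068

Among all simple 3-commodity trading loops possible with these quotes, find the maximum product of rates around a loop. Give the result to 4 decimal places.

1.1760

rhodium→nickel→silver→rhodium: 0.1584 × 1.058 × 7.017 = 1.17596
palladium→silver→aluminium→palladium: 0.6068 × 1.502 × 1.107 = 1.00893
Maximum is rhodium→nickel→silver→rhodium at 1.1760; arbitrage exists.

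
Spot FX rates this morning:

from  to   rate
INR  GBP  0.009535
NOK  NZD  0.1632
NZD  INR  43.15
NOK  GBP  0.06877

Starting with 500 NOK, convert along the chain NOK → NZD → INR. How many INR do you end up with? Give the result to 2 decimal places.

3521.04

500 NOK × 0.1632 = 81.6 NZD
81.6 NZD × 43.15 = 3521.04 INR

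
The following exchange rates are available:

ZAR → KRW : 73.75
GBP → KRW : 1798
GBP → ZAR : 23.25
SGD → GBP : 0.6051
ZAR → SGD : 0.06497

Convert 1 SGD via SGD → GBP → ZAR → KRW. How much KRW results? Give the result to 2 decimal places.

1037.56

1 SGD × 0.6051 = 0.6051 GBP
0.6051 GBP × 23.25 = 14.068575 ZAR
14.068575 ZAR × 73.75 = 1037.55740625 KRW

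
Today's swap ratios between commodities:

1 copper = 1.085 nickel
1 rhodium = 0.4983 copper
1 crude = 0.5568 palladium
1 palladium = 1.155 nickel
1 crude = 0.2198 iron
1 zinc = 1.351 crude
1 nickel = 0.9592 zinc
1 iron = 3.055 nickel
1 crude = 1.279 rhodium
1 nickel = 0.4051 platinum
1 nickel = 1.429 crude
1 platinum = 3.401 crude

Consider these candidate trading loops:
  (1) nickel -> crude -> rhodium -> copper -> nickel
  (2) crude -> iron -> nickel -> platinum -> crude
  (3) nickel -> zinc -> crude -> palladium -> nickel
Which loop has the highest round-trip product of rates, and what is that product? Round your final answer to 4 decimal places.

0.9882

(1) 1.429 × 1.279 × 0.4983 × 1.085 = 0.98815
(2) 0.2198 × 3.055 × 0.4051 × 3.401 = 0.92514
(3) 0.9592 × 1.351 × 0.5568 × 1.155 = 0.83339
Highest is cycle (1) at 0.9882 (≤1, no arbitrage).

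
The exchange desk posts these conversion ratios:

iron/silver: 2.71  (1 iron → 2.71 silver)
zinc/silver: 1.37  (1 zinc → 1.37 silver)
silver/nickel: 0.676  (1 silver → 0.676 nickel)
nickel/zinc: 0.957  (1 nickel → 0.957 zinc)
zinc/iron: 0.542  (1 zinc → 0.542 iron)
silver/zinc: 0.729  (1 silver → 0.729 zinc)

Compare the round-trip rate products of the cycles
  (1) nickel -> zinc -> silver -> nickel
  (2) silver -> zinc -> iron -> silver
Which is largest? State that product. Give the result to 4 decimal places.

1.0708

(1) 0.957 × 1.37 × 0.676 = 0.88630
(2) 0.729 × 0.542 × 2.71 = 1.07077
Highest is cycle (2) at 1.0708 (>1, arbitrage).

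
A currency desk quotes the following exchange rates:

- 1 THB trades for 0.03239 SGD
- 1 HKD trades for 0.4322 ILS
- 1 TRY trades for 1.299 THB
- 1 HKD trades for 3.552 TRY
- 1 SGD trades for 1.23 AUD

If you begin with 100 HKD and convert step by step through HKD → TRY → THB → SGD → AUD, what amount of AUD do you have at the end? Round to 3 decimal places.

100 HKD × 3.552 = 355.2 TRY
355.2 TRY × 1.299 = 461.4048 THB
461.4048 THB × 0.03239 = 14.944901472 SGD
14.944901472 SGD × 1.23 = 18.38222881056 AUD

18.382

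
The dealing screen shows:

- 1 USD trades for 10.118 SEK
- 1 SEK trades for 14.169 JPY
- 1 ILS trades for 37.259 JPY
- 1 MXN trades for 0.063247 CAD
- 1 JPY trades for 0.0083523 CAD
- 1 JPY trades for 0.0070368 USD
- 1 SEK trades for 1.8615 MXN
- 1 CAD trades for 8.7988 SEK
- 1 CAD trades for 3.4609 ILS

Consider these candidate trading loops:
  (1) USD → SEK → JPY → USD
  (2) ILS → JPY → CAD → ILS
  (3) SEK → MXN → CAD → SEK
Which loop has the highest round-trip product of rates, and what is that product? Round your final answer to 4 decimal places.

1.0770

(1) 10.118 × 14.169 × 0.0070368 = 1.00881
(2) 37.259 × 0.0083523 × 3.4609 = 1.07703
(3) 1.8615 × 0.063247 × 8.7988 = 1.03592
Highest is cycle (2) at 1.0770 (>1, arbitrage).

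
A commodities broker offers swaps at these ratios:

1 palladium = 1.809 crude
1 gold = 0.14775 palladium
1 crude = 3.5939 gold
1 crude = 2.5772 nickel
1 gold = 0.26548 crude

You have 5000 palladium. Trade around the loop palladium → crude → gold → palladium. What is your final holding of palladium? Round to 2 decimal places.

5000 palladium × 1.809 = 9045 crude
9045 crude × 3.5939 = 32506.8255 gold
32506.8255 gold × 0.14775 = 4802.883467625 palladium

4802.88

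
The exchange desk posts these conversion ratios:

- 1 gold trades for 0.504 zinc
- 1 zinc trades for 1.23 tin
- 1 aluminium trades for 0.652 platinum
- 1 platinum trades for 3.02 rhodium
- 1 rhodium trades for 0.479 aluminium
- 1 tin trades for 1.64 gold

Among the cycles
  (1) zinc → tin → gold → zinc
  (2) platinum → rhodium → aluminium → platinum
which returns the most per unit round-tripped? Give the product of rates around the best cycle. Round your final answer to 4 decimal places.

(1) 1.23 × 1.64 × 0.504 = 1.01667
(2) 3.02 × 0.479 × 0.652 = 0.94317
Highest is cycle (1) at 1.0167 (>1, arbitrage).

1.0167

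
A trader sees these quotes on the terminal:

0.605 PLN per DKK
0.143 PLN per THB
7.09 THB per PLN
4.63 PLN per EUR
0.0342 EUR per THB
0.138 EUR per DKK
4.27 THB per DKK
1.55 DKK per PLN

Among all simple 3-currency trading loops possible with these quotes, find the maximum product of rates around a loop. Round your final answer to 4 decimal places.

PLN→THB→EUR→PLN: 7.09 × 0.0342 × 4.63 = 1.12267
PLN→DKK→EUR→PLN: 1.55 × 0.138 × 4.63 = 0.99036
PLN→DKK→THB→PLN: 1.55 × 4.27 × 0.143 = 0.94645
Maximum is PLN→THB→EUR→PLN at 1.1227; arbitrage exists.

1.1227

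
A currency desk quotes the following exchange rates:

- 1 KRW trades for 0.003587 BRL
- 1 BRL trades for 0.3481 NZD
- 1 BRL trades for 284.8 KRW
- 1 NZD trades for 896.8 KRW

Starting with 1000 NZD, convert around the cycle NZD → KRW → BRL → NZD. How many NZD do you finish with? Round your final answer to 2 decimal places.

1000 NZD × 896.8 = 896800 KRW
896800 KRW × 0.003587 = 3216.8216 BRL
3216.8216 BRL × 0.3481 = 1119.77559896 NZD

1119.78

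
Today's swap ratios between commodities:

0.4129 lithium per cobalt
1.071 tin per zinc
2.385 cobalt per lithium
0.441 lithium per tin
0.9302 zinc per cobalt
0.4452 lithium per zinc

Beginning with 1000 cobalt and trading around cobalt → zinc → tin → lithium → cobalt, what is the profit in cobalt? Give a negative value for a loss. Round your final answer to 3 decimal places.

1000 cobalt × 0.9302 = 930.2 zinc
930.2 zinc × 1.071 = 996.2442 tin
996.2442 tin × 0.441 = 439.3436922 lithium
439.3436922 lithium × 2.385 = 1047.834705897 cobalt
Net change: 1047.834705897 − 1000 = 47.834705897 cobalt

47.835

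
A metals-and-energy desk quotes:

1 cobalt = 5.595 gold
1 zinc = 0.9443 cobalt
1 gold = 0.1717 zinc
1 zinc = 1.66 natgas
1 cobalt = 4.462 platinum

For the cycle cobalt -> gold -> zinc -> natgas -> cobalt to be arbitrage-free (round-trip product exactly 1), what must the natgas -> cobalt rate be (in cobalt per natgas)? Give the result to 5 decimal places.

0.62708

Known legs of the cycle: 5.595 × 0.1717 × 1.66 = 1.59469809
For no arbitrage the full-cycle product must be 1, so the missing rate is 1 / 1.59469809 ≈ 0.6270779.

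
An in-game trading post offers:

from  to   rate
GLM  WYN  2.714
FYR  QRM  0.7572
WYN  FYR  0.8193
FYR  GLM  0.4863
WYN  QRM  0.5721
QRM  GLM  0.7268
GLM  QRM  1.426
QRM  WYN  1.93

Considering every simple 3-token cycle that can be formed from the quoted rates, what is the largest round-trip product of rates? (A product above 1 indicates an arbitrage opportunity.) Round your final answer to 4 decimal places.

WYN→FYR→QRM→WYN: 0.8193 × 0.7572 × 1.93 = 1.19732
WYN→QRM→GLM→WYN: 0.5721 × 0.7268 × 2.714 = 1.12849
WYN→FYR→GLM→WYN: 0.8193 × 0.4863 × 2.714 = 1.08133
Maximum is WYN→FYR→QRM→WYN at 1.1973; arbitrage exists.

1.1973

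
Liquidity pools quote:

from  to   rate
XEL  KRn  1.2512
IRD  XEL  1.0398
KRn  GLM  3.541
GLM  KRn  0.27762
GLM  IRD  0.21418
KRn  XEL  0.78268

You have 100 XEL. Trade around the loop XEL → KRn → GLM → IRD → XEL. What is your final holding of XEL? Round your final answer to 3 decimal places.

100 XEL × 1.2512 = 125.12 KRn
125.12 KRn × 3.541 = 443.04992 GLM
443.04992 GLM × 0.21418 = 94.8924318656 IRD
94.8924318656 IRD × 1.0398 = 98.66915065385088 XEL

98.669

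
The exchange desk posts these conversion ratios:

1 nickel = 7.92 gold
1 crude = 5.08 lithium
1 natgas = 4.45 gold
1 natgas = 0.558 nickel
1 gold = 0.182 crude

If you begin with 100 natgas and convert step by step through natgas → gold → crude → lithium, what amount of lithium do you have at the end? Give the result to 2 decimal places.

411.43

100 natgas × 4.45 = 445 gold
445 gold × 0.182 = 80.99 crude
80.99 crude × 5.08 = 411.4292 lithium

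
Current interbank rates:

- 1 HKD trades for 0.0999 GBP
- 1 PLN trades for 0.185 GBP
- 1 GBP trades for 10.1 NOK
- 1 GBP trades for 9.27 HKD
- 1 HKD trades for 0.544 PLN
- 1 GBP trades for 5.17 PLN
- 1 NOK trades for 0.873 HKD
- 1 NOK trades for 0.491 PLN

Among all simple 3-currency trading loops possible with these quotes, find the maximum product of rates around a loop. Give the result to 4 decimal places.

0.9329

HKD→PLN→GBP→HKD: 0.544 × 0.185 × 9.27 = 0.93293
NOK→PLN→GBP→NOK: 0.491 × 0.185 × 10.1 = 0.91743
HKD→GBP→NOK→HKD: 0.0999 × 10.1 × 0.873 = 0.88085
Maximum is HKD→PLN→GBP→HKD at 0.9329; no arbitrage — every cycle loses value.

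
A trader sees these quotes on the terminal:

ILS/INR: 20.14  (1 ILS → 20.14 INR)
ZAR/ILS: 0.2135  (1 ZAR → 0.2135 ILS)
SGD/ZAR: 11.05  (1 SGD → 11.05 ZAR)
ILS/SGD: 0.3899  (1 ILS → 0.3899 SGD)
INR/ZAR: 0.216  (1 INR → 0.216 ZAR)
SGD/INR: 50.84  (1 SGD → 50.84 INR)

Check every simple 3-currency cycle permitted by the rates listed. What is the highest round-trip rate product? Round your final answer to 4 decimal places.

0.9288

ZAR→ILS→INR→ZAR: 0.2135 × 20.14 × 0.216 = 0.92878
ZAR→ILS→SGD→ZAR: 0.2135 × 0.3899 × 11.05 = 0.91984
Maximum is ZAR→ILS→INR→ZAR at 0.9288; no arbitrage — every cycle loses value.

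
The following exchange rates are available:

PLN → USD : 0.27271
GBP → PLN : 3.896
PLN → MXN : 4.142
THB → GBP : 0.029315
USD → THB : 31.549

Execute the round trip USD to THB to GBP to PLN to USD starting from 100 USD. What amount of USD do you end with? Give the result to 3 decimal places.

100 USD × 31.549 = 3154.9 THB
3154.9 THB × 0.029315 = 92.4858935 GBP
92.4858935 GBP × 3.896 = 360.325041076 PLN
360.325041076 PLN × 0.27271 = 98.26424195183596 USD

98.264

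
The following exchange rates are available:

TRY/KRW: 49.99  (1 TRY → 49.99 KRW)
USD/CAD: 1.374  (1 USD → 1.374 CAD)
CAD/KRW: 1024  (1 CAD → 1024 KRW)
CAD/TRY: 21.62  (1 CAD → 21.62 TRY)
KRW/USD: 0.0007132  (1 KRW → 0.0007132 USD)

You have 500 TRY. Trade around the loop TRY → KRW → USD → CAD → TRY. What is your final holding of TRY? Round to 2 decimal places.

500 TRY × 49.99 = 24995 KRW
24995 KRW × 0.0007132 = 17.826434 USD
17.826434 USD × 1.374 = 24.493520316 CAD
24.493520316 CAD × 21.62 = 529.54990923192 TRY

529.55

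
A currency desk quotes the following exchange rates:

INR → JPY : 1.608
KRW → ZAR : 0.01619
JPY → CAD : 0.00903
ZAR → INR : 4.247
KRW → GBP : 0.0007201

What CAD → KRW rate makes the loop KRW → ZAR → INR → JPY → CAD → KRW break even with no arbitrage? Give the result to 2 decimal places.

Known legs of the cycle: 0.01619 × 4.247 × 1.608 × 0.00903 = 0.0009983961657432
For no arbitrage the full-cycle product must be 1, so the missing rate is 1 / 0.0009983961657432 ≈ 1001.6064.

1001.61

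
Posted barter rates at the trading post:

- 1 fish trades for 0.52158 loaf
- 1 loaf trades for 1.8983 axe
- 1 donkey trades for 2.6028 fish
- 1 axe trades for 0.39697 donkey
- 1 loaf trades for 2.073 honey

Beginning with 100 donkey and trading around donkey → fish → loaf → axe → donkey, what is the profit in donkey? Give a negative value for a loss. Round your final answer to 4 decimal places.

2.3020

100 donkey × 2.6028 = 260.28 fish
260.28 fish × 0.52158 = 135.7568424 loaf
135.7568424 loaf × 1.8983 = 257.70721392792 axe
257.70721392792 axe × 0.39697 = 102.3020327129664024 donkey
Net change: 102.3020327129664024 − 100 = 2.3020327129664024 donkey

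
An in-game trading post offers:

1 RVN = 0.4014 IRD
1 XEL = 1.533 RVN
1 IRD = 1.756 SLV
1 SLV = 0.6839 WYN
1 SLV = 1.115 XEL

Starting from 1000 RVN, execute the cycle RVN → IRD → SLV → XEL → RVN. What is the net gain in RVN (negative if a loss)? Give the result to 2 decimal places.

204.81

1000 RVN × 0.4014 = 401.4 IRD
401.4 IRD × 1.756 = 704.8584 SLV
704.8584 SLV × 1.115 = 785.917116 XEL
785.917116 XEL × 1.533 = 1204.810938828 RVN
Net change: 1204.810938828 − 1000 = 204.810938828 RVN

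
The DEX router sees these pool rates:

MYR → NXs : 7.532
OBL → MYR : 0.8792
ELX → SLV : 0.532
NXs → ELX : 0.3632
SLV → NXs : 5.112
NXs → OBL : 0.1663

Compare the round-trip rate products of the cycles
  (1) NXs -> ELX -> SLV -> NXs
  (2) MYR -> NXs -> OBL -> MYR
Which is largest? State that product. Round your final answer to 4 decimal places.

(1) 0.3632 × 0.532 × 5.112 = 0.98775
(2) 7.532 × 0.1663 × 0.8792 = 1.10126
Highest is cycle (2) at 1.1013 (>1, arbitrage).

1.1013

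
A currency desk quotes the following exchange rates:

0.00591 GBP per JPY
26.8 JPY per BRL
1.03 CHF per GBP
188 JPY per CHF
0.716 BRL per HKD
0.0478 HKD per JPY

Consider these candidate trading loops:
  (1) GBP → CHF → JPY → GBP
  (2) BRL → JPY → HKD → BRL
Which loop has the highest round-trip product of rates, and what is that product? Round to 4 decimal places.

(1) 1.03 × 188 × 0.00591 = 1.14441
(2) 26.8 × 0.0478 × 0.716 = 0.91722
Highest is cycle (1) at 1.1444 (>1, arbitrage).

1.1444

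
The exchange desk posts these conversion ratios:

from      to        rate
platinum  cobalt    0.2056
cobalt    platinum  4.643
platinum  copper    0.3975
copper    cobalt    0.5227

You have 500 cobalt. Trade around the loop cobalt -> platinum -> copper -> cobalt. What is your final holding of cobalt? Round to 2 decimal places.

500 cobalt × 4.643 = 2321.5 platinum
2321.5 platinum × 0.3975 = 922.79625 copper
922.79625 copper × 0.5227 = 482.345599875 cobalt

482.35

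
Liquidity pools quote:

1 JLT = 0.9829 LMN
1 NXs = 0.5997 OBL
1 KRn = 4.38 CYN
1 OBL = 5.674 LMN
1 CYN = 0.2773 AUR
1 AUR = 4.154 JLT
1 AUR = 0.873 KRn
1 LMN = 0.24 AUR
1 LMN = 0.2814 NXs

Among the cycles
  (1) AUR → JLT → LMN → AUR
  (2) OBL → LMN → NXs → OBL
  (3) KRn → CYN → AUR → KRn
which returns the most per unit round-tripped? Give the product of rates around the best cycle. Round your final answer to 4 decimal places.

(1) 4.154 × 0.9829 × 0.24 = 0.97991
(2) 5.674 × 0.2814 × 0.5997 = 0.95752
(3) 4.38 × 0.2773 × 0.873 = 1.06032
Highest is cycle (3) at 1.0603 (>1, arbitrage).

1.0603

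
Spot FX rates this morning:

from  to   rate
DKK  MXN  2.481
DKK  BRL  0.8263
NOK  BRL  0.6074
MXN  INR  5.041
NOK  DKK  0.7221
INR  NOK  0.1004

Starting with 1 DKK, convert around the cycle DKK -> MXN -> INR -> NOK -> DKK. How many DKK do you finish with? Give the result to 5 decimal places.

0.90672

1 DKK × 2.481 = 2.481 MXN
2.481 MXN × 5.041 = 12.506721 INR
12.506721 INR × 0.1004 = 1.2556747884 NOK
1.2556747884 NOK × 0.7221 = 0.90672276470364 DKK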